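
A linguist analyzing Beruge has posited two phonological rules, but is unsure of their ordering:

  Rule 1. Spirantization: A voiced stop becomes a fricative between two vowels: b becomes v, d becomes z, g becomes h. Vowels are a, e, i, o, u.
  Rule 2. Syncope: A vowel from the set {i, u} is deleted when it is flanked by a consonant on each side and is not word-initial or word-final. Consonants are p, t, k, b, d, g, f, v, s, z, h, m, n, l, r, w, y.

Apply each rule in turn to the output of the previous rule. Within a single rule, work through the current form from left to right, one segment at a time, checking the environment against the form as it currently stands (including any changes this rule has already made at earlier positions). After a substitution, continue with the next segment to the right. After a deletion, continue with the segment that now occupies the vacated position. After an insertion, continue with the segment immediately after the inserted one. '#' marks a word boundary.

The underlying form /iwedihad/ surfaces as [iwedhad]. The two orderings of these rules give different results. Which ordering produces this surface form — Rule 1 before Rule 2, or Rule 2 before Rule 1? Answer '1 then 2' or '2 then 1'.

2 then 1

Order 1 then 2:
  1 Spirantization: [iwedihad] → [iwezihad]
  2 Syncope: [iwezihad] → [iwezhad]
  result: [iwezhad]
Order 2 then 1:
  2 Syncope: [iwedihad] → [iwedhad]
  1 Spirantization: no change — [iwedhad]
  result: [iwedhad]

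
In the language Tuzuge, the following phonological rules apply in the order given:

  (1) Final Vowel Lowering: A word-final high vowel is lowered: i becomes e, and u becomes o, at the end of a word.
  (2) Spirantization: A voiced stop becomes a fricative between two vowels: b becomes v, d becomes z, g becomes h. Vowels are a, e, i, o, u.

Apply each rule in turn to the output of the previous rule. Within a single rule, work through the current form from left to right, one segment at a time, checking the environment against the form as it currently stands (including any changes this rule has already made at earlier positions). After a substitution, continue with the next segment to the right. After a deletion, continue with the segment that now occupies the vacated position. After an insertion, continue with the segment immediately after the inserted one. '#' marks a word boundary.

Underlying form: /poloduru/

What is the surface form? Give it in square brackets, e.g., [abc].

(1) Final Vowel Lowering: [poloduru] → [poloduro]
(2) Spirantization: [poloduro] → [polozuro]

[polozuro]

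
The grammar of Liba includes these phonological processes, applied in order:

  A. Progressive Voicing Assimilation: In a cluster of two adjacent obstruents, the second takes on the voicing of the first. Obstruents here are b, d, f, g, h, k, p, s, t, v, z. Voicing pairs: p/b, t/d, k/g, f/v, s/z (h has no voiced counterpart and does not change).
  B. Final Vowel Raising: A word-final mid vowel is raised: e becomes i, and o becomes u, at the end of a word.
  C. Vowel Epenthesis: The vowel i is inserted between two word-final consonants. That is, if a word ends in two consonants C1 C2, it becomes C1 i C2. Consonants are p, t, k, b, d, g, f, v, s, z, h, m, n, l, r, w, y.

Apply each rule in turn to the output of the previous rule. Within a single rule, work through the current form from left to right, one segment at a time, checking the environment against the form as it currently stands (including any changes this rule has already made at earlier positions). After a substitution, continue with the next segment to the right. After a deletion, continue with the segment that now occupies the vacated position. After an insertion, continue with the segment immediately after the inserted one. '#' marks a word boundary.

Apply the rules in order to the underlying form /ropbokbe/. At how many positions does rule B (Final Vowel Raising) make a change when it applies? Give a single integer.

A Progressive Voicing Assimilation: [ropbokbe] → [roppokpe]
B Final Vowel Raising: [roppokpe] → [roppokpi]
C Vowel Epenthesis: no change — [roppokpi]
Rule B changed 1 position(s).

1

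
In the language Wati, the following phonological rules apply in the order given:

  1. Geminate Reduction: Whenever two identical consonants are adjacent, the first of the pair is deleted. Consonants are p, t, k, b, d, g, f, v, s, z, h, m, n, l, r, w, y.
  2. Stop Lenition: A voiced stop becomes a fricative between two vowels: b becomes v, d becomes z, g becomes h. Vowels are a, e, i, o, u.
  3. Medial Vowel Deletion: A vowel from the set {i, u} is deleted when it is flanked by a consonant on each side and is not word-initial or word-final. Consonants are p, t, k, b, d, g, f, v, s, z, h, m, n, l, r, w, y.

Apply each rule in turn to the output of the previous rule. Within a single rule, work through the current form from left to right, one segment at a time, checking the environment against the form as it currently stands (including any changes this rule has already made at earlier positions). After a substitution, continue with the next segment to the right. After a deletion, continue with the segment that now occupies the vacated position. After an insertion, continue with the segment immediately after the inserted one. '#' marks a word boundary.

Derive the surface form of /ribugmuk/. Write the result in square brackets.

[rvgmk]

1 Geminate Reduction: no change — [ribugmuk]
2 Stop Lenition: [ribugmuk] → [rivugmuk]
3 Medial Vowel Deletion: [rivugmuk] → [rvgmk]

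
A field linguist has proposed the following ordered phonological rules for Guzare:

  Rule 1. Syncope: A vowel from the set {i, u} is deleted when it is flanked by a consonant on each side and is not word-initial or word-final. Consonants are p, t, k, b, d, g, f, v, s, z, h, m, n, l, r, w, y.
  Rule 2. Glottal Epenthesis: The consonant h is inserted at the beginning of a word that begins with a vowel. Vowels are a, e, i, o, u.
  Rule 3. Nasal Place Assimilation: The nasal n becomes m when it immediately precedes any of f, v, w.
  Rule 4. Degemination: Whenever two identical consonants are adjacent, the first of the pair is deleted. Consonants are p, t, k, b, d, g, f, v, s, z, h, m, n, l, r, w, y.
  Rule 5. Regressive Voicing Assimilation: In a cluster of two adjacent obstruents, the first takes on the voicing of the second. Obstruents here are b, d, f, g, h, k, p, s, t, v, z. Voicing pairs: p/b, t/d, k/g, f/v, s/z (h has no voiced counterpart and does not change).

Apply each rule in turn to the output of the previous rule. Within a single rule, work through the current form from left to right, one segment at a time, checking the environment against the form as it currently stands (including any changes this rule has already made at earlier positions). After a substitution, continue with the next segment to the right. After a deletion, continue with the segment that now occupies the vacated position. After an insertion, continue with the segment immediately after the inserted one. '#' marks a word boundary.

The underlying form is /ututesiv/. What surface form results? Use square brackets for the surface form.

Rule 1 Syncope: [ututesiv] → [uttesv]
Rule 2 Glottal Epenthesis: [uttesv] → [huttesv]
Rule 3 Nasal Place Assimilation: no change — [huttesv]
Rule 4 Degemination: [huttesv] → [hutesv]
Rule 5 Regressive Voicing Assimilation: [hutesv] → [hutezv]

[hutezv]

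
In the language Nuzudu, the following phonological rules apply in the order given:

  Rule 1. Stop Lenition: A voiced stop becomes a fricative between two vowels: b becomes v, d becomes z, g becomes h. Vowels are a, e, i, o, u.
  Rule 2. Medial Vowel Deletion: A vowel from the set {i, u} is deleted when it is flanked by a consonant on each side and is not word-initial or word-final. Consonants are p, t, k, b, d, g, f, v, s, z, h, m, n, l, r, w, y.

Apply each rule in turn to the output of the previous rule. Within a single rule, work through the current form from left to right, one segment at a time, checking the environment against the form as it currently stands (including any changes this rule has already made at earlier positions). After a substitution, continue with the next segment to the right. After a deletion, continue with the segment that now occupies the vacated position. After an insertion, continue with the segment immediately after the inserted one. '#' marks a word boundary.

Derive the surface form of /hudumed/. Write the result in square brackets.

Rule 1 Stop Lenition: [hudumed] → [huzumed]
Rule 2 Medial Vowel Deletion: [huzumed] → [hzmed]

[hzmed]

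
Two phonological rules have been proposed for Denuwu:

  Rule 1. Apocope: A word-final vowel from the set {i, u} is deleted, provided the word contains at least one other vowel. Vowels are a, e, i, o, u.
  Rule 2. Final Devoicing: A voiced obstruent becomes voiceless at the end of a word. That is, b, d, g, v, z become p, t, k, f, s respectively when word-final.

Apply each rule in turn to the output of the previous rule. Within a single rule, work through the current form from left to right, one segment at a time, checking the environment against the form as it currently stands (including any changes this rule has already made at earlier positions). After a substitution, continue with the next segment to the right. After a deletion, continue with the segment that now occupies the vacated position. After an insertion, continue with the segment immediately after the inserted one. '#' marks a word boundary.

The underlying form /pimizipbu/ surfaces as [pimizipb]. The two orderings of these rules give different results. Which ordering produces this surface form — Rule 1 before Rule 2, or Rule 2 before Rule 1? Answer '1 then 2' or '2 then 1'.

2 then 1

Order 1 then 2:
  1 Apocope: [pimizipbu] → [pimizipb]
  2 Final Devoicing: [pimizipb] → [pimizipp]
  result: [pimizipp]
Order 2 then 1:
  2 Final Devoicing: no change — [pimizipbu]
  1 Apocope: [pimizipbu] → [pimizipb]
  result: [pimizipb]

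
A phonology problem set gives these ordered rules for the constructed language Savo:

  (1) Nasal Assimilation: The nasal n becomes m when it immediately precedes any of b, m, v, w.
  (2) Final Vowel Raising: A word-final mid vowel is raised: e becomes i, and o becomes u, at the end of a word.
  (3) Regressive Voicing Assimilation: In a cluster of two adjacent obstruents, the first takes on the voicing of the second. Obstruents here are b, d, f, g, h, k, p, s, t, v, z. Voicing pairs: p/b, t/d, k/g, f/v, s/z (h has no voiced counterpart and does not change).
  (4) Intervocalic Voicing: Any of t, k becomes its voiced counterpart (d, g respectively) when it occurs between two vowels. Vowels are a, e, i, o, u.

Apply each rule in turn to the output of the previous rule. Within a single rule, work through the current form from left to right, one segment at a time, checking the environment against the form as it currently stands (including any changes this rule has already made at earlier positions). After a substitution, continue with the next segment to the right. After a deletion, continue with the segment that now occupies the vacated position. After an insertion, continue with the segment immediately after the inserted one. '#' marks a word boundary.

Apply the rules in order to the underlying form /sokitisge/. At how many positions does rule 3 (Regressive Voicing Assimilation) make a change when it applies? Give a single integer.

1

(1) Nasal Assimilation: no change — [sokitisge]
(2) Final Vowel Raising: [sokitisge] → [sokitisgi]
(3) Regressive Voicing Assimilation: [sokitisgi] → [sokitizgi]
(4) Intervocalic Voicing: [sokitizgi] → [sogidizgi]
Rule 3 changed 1 position(s).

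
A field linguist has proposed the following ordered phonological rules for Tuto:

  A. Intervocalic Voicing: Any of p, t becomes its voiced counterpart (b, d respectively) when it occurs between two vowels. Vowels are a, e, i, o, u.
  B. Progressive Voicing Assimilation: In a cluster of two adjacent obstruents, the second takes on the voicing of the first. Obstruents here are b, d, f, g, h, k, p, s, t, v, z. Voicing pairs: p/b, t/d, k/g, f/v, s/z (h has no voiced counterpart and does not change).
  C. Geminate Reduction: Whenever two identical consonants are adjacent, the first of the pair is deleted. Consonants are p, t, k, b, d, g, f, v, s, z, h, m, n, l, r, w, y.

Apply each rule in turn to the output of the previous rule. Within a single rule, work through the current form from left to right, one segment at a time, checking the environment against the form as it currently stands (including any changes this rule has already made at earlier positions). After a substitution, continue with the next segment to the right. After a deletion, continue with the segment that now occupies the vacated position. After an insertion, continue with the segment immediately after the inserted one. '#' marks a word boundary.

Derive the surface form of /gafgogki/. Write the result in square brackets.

[gafkogi]

A Intervocalic Voicing: no change — [gafgogki]
B Progressive Voicing Assimilation: [gafgogki] → [gafkoggi]
C Geminate Reduction: [gafkoggi] → [gafkogi]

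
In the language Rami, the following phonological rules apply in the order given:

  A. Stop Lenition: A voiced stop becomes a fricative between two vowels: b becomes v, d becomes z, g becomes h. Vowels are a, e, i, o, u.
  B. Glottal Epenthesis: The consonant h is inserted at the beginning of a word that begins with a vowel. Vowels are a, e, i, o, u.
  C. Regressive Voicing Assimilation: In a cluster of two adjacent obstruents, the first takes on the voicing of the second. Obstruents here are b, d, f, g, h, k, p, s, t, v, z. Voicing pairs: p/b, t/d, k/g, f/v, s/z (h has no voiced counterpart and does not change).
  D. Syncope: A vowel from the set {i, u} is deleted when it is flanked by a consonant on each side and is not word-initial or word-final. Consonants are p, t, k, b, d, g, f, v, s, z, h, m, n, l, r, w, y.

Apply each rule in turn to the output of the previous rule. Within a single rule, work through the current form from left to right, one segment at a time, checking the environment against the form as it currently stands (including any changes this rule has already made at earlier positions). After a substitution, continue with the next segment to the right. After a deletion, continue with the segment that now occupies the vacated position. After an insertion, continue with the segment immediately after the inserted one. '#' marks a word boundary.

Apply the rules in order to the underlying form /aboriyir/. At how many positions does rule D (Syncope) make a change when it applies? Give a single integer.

A Stop Lenition: [aboriyir] → [avoriyir]
B Glottal Epenthesis: [avoriyir] → [havoriyir]
C Regressive Voicing Assimilation: no change — [havoriyir]
D Syncope: [havoriyir] → [havoryr]
Rule D changed 2 position(s).

2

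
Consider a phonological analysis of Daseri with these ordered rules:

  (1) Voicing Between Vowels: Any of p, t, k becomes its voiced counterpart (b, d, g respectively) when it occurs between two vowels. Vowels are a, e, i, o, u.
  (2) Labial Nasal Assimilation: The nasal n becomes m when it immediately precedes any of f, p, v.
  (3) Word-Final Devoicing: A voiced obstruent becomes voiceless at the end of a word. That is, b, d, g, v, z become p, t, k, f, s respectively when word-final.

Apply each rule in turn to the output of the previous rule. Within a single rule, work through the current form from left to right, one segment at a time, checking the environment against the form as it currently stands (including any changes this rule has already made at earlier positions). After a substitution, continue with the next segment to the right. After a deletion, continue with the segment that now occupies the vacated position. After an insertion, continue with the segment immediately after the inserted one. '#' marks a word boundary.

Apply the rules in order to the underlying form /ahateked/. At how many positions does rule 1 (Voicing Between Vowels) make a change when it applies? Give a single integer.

2

(1) Voicing Between Vowels: [ahateked] → [ahadeged]
(2) Labial Nasal Assimilation: no change — [ahadeged]
(3) Word-Final Devoicing: [ahadeged] → [ahadeget]
Rule 1 changed 2 position(s).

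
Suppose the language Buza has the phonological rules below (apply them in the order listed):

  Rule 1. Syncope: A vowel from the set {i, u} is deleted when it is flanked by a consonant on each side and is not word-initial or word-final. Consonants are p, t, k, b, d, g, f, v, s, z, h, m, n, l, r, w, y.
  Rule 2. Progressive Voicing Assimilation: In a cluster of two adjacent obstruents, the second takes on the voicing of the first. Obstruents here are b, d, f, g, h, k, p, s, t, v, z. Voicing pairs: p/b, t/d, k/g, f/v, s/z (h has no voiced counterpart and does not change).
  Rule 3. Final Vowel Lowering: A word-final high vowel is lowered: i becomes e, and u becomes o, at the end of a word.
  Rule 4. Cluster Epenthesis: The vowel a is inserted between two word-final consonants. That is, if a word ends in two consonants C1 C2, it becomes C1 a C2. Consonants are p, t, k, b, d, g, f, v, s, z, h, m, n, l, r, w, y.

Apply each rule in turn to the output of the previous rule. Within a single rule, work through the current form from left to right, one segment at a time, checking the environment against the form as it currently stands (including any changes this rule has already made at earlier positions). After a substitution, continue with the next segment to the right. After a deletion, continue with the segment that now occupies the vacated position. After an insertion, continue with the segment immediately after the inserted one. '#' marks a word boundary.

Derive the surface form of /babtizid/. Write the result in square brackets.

[babdzad]

Rule 1 Syncope: [babtizid] → [babtzd]
Rule 2 Progressive Voicing Assimilation: [babtzd] → [babdzd]
Rule 3 Final Vowel Lowering: no change — [babdzd]
Rule 4 Cluster Epenthesis: [babdzd] → [babdzad]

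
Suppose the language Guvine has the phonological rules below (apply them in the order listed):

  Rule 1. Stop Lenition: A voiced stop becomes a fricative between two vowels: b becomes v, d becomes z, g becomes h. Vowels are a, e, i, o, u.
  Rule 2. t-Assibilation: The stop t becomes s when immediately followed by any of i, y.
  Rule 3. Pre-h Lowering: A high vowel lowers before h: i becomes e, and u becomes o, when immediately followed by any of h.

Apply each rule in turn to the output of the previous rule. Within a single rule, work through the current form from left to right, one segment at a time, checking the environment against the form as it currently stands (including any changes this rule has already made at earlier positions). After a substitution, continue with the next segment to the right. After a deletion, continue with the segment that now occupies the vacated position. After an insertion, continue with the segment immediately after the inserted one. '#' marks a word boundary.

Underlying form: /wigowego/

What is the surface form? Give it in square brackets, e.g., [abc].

Rule 1 Stop Lenition: [wigowego] → [wihoweho]
Rule 2 t-Assibilation: no change — [wihoweho]
Rule 3 Pre-h Lowering: [wihoweho] → [wehoweho]

[wehoweho]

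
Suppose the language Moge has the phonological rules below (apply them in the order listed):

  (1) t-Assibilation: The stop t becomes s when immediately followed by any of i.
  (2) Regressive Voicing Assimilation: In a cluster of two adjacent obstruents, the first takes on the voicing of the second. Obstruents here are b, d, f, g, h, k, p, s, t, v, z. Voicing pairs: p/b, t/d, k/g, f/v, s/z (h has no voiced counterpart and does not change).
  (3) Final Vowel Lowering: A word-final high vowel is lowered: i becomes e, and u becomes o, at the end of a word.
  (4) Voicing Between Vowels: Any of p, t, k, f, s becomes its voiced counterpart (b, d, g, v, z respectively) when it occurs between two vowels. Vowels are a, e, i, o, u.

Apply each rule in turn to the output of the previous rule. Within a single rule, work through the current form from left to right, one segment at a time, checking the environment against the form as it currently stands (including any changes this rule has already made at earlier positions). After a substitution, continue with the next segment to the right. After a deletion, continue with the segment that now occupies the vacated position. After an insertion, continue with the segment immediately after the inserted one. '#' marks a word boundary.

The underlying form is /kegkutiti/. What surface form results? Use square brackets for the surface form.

(1) t-Assibilation: [kegkutiti] → [kegkusisi]
(2) Regressive Voicing Assimilation: [kegkusisi] → [kekkusisi]
(3) Final Vowel Lowering: [kekkusisi] → [kekkusise]
(4) Voicing Between Vowels: [kekkusise] → [kekkuzize]

[kekkuzize]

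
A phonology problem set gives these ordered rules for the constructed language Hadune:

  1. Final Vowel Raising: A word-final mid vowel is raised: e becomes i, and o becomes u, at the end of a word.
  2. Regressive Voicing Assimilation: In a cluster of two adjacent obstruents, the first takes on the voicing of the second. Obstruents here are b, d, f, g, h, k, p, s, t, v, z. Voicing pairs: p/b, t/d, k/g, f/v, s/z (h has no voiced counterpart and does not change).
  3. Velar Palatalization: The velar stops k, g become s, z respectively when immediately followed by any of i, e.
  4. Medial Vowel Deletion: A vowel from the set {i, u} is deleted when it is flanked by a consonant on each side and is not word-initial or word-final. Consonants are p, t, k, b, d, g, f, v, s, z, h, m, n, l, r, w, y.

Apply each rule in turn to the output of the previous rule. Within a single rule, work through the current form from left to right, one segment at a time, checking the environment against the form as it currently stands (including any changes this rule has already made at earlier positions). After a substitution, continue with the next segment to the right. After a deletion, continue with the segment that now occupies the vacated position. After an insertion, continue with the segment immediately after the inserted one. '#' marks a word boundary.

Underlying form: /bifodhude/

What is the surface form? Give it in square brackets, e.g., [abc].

1 Final Vowel Raising: [bifodhude] → [bifodhudi]
2 Regressive Voicing Assimilation: [bifodhudi] → [bifothudi]
3 Velar Palatalization: no change — [bifothudi]
4 Medial Vowel Deletion: [bifothudi] → [bfothdi]

[bfothdi]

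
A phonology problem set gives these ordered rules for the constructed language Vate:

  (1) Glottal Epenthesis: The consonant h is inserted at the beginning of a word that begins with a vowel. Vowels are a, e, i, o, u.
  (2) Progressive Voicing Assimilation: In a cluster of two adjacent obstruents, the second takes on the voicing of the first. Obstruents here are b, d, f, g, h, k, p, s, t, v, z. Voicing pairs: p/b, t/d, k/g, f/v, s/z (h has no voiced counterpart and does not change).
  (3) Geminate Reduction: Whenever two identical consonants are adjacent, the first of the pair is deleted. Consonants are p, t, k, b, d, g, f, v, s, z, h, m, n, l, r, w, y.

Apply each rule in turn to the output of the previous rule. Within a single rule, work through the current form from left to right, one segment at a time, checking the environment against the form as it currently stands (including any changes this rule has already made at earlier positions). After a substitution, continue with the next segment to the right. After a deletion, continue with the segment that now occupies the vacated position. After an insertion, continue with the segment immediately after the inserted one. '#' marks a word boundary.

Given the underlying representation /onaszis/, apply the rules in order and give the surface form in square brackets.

[honasis]

(1) Glottal Epenthesis: [onaszis] → [honaszis]
(2) Progressive Voicing Assimilation: [honaszis] → [honassis]
(3) Geminate Reduction: [honassis] → [honasis]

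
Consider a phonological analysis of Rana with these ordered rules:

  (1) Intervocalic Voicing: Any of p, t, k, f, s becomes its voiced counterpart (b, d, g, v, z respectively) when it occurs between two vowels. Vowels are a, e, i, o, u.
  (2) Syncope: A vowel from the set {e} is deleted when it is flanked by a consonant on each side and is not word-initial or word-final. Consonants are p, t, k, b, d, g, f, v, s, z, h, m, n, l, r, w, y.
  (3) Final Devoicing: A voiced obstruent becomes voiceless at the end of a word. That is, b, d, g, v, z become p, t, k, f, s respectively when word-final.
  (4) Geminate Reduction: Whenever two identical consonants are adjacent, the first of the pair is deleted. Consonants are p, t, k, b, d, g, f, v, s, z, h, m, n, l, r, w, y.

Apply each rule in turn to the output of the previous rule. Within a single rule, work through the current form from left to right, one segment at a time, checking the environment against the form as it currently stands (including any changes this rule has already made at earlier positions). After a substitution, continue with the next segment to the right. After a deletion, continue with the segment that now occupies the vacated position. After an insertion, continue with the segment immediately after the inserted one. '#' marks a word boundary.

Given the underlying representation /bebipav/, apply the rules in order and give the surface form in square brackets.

[bibaf]

(1) Intervocalic Voicing: [bebipav] → [bebibav]
(2) Syncope: [bebibav] → [bbibav]
(3) Final Devoicing: [bbibav] → [bbibaf]
(4) Geminate Reduction: [bbibaf] → [bibaf]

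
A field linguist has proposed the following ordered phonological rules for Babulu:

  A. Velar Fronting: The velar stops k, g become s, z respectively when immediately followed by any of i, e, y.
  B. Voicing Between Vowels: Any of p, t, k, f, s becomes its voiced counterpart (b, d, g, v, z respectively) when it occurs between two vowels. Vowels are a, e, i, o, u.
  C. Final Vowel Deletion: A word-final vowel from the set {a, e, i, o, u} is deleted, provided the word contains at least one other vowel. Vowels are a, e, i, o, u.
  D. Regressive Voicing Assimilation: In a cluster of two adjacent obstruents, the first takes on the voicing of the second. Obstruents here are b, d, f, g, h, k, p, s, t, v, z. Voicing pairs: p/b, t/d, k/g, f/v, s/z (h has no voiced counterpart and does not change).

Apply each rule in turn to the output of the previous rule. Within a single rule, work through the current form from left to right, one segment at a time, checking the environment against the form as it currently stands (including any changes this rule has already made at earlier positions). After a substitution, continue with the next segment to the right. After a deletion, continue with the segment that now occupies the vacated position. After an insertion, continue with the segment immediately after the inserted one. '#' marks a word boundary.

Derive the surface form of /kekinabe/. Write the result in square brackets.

A Velar Fronting: [kekinabe] → [sesinabe]
B Voicing Between Vowels: [sesinabe] → [sezinabe]
C Final Vowel Deletion: [sezinabe] → [sezinab]
D Regressive Voicing Assimilation: no change — [sezinab]

[sezinab]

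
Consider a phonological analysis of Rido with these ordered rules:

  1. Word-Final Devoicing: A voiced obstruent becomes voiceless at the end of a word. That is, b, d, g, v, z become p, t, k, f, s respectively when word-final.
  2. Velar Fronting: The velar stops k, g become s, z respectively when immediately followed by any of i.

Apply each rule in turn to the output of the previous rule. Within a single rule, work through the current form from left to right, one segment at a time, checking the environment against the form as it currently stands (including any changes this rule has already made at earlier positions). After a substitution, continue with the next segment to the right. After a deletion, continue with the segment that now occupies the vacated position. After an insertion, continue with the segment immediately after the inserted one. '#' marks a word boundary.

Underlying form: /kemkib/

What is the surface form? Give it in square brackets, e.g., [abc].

[kemsip]

1 Word-Final Devoicing: [kemkib] → [kemkip]
2 Velar Fronting: [kemkip] → [kemsip]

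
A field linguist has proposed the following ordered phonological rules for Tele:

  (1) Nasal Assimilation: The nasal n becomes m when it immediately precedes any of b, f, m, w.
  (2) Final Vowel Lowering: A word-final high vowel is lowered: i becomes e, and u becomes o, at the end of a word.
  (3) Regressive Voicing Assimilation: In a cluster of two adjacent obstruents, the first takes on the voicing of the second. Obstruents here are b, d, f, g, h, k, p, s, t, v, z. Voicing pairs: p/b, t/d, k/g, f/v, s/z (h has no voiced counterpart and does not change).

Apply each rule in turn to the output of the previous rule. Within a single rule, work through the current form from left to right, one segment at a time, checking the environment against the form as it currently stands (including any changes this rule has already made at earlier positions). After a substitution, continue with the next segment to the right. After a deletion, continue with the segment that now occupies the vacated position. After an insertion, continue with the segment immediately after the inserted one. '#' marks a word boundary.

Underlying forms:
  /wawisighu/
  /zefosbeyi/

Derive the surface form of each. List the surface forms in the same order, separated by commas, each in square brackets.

/wawisighu/:
  (1) Nasal Assimilation: no change — [wawisighu]
  (2) Final Vowel Lowering: [wawisighu] → [wawisigho]
  (3) Regressive Voicing Assimilation: [wawisigho] → [wawisikho]
/zefosbeyi/:
  (1) Nasal Assimilation: no change — [zefosbeyi]
  (2) Final Vowel Lowering: [zefosbeyi] → [zefosbeye]
  (3) Regressive Voicing Assimilation: [zefosbeye] → [zefozbeye]

[wawisikho], [zefozbeye]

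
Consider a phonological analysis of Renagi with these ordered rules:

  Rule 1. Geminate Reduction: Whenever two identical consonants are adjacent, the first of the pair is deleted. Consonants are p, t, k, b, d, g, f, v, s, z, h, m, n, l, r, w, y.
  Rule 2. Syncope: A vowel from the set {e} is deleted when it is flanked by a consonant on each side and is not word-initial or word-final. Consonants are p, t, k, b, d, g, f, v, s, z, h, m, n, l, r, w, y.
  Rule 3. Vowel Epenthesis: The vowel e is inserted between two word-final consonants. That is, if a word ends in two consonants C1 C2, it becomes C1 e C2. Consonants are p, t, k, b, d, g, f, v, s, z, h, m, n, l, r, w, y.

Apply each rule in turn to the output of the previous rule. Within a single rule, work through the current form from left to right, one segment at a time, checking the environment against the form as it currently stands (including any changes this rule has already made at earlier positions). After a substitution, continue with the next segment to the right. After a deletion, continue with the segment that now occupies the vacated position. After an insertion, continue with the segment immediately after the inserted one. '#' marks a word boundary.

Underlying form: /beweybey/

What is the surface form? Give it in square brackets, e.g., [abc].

[bwybey]

Rule 1 Geminate Reduction: no change — [beweybey]
Rule 2 Syncope: [beweybey] → [bwyby]
Rule 3 Vowel Epenthesis: [bwyby] → [bwybey]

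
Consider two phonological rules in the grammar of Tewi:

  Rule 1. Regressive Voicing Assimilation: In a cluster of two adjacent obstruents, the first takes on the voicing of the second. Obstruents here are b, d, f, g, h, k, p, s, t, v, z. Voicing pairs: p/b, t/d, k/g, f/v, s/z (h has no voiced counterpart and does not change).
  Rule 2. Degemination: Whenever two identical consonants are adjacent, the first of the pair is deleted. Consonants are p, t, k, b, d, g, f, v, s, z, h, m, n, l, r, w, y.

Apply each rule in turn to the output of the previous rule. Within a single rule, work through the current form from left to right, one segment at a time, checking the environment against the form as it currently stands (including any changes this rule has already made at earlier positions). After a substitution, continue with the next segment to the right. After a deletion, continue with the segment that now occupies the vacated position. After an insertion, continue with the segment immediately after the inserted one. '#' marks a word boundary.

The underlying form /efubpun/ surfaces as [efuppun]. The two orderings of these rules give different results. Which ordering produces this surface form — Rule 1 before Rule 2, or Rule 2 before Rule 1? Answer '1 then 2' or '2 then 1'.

Order 1 then 2:
  1 Regressive Voicing Assimilation: [efubpun] → [efuppun]
  2 Degemination: [efuppun] → [efupun]
  result: [efupun]
Order 2 then 1:
  2 Degemination: no change — [efubpun]
  1 Regressive Voicing Assimilation: [efubpun] → [efuppun]
  result: [efuppun]

2 then 1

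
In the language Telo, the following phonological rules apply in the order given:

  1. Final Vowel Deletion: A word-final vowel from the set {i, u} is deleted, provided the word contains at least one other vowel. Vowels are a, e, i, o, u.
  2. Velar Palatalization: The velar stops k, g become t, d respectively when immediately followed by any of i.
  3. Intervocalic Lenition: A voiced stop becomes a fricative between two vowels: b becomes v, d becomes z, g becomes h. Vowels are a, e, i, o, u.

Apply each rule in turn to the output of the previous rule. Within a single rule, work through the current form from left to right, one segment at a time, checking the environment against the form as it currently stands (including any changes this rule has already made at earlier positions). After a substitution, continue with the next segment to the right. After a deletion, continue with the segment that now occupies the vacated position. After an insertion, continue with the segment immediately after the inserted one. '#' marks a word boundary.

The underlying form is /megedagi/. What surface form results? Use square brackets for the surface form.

[mehezag]

1 Final Vowel Deletion: [megedagi] → [megedag]
2 Velar Palatalization: no change — [megedag]
3 Intervocalic Lenition: [megedag] → [mehezag]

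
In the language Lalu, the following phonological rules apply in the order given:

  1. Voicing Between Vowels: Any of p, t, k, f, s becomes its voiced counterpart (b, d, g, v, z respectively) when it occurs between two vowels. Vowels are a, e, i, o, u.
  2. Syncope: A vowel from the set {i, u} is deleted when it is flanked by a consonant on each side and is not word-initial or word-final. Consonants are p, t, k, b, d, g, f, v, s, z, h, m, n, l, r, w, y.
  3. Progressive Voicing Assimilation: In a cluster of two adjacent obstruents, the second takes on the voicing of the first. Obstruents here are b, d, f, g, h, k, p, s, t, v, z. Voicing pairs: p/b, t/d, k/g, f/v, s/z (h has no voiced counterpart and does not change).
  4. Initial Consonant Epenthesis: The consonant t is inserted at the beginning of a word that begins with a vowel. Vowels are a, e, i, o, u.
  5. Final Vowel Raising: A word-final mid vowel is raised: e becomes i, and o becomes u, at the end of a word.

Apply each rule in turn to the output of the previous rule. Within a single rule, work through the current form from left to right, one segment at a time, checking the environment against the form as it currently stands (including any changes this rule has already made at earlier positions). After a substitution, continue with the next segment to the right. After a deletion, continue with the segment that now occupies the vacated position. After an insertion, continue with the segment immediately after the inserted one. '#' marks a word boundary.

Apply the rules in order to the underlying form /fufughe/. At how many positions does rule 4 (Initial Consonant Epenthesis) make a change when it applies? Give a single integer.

1 Voicing Between Vowels: [fufughe] → [fuvughe]
2 Syncope: [fuvughe] → [fvghe]
3 Progressive Voicing Assimilation: [fvghe] → [ffkhe]
4 Initial Consonant Epenthesis: no change — [ffkhe]
5 Final Vowel Raising: [ffkhe] → [ffkhi]
Rule 4 changed 0 position(s).

0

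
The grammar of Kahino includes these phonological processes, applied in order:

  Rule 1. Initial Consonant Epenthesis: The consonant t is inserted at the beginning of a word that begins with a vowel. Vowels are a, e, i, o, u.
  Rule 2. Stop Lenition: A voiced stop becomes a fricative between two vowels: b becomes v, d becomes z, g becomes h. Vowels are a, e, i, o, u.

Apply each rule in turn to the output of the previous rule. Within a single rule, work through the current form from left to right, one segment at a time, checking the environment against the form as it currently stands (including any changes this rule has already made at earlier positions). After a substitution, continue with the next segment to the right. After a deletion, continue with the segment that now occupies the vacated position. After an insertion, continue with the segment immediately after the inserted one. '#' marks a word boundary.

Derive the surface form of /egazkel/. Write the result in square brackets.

Rule 1 Initial Consonant Epenthesis: [egazkel] → [tegazkel]
Rule 2 Stop Lenition: [tegazkel] → [tehazkel]

[tehazkel]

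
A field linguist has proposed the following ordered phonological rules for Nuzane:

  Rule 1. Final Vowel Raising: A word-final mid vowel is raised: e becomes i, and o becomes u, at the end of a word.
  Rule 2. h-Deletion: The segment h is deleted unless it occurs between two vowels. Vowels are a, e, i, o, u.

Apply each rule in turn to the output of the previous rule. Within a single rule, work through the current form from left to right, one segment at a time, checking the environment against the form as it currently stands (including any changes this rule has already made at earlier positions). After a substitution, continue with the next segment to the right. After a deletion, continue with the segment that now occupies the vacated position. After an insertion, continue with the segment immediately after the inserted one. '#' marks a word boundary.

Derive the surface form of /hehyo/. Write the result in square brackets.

[eyu]

Rule 1 Final Vowel Raising: [hehyo] → [hehyu]
Rule 2 h-Deletion: [hehyu] → [eyu]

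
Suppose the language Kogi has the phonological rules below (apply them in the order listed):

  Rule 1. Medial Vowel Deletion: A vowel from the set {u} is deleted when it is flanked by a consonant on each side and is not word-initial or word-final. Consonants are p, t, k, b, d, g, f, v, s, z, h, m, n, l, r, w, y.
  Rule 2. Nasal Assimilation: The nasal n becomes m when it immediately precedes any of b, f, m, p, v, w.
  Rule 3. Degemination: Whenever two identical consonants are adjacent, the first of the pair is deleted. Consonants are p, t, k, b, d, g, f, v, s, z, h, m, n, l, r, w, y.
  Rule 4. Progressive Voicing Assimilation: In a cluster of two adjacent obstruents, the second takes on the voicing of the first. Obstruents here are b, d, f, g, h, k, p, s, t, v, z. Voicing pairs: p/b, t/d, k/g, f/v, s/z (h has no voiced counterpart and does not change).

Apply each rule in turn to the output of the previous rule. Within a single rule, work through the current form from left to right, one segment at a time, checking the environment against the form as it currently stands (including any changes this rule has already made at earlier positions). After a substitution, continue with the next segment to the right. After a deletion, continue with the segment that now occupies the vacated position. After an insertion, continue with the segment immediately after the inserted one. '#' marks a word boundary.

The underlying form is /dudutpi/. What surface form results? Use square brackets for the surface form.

Rule 1 Medial Vowel Deletion: [dudutpi] → [ddtpi]
Rule 2 Nasal Assimilation: no change — [ddtpi]
Rule 3 Degemination: [ddtpi] → [dtpi]
Rule 4 Progressive Voicing Assimilation: [dtpi] → [ddbi]

[ddbi]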